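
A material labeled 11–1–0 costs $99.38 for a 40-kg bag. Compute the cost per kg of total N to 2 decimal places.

$22.59 per kg N

N in bag = 40 × 11% = 4.4 kg.
Cost per kg N = $99.38 / 4.4 = $22.5864.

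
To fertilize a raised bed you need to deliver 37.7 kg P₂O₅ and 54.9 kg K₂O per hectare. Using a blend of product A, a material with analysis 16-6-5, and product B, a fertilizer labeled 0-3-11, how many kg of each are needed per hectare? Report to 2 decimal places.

With a, b = kg per hectare of product A and product B:
P₂O₅: 0.06·a + 0.03·b = 37.7
K₂O: 0.05·a + 0.11·b = 54.9
Eliminate a: (row1) − 0.06/0.05·(row2) → -0.102·b = -28.18, so b = 276.2745.
Back-substitute: a = (37.7 − 0.03·276.2745) / 0.06 = 490.196.

490.20 kg product A, 276.27 kg product B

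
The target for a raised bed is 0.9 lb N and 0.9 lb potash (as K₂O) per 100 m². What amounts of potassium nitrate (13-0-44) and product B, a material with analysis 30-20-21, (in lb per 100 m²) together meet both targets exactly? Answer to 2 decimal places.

Let a = lb of potassium nitrate, b = lb of product B (per 100 m²).
N: 0.13·a + 0.3·b = 0.9
K₂O: 0.44·a + 0.21·b = 0.9
From row1: a = (0.9 − 0.3·b) / 0.13.
Into row2: 0.44·(0.9 − 0.3·b)/0.13 + 0.21·b = 0.9 → b = 2.66476, a = 0.773639.

0.77 lb potassium nitrate, 2.66 lb product B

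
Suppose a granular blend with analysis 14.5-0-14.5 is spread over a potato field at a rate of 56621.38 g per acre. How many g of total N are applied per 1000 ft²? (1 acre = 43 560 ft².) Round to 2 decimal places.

188.48 g N per thousand sq ft

nitrogen per acre = 56621.38 × 14.5% = 8210.1 g.
Convert to per 1000 ft²: 8210.1 × 0.0229568 = 188.478 g.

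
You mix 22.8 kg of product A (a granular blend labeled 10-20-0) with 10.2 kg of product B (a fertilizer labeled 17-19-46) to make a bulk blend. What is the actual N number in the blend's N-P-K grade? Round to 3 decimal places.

Total mass = 22.8 + 10.2 = 33 kg.
N mass = 10%×22.8 + 17%×10.2 = 4.014 kg.
% N = 4.014 / 33 = 12.1636%.

12.164% N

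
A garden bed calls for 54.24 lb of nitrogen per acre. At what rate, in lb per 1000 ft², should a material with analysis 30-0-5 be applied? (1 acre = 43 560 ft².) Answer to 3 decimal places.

Product per acre = 54.24 / 30% = 180.8 lb.
Convert to per 1000 ft²: 180.8 × 0.0229568 = 4.1506 lb.

4.151 lb of product per thousand sq ft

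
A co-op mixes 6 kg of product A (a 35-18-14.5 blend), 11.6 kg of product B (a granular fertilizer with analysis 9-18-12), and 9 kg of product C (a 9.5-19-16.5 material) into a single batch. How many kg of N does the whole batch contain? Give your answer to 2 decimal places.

N mass = 35%×6 + 9%×11.6 + 9.5%×9 = 3.999 kg.

4.00 kg N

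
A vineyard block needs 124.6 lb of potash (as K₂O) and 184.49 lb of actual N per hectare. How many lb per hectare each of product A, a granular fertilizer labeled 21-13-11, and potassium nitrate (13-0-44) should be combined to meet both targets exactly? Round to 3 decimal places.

831.980 lb product A, 75.187 lb potassium nitrate

With a, b = lb per hectare of product A and potassium nitrate:
K₂O: 0.11·a + 0.44·b = 124.6
N: 0.21·a + 0.13·b = 184.49
From row1: a = (124.6 − 0.44·b) / 0.11.
Into row2: 0.21·(124.6 − 0.44·b)/0.11 + 0.13·b = 184.49 → b = 75.1869, a = 831.9795.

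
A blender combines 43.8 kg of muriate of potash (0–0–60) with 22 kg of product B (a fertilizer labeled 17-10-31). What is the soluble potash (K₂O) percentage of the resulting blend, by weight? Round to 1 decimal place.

Total mass = 43.8 + 22 = 65.8 kg.
K₂O mass = 60%×43.8 + 31%×22 = 33.1 kg.
% K₂O = 33.1 / 65.8 = 50.304%.

50.3% K₂O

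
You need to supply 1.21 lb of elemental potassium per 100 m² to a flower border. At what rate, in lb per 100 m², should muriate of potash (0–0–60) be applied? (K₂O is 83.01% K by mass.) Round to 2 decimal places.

2.43 lb of product per hundred sq m

As K₂O: 1.21 / 0.8301 = 1.45766 lb per 100 m².
Product per 100 m² = 1.45766 / 60% = 2.42943 lb.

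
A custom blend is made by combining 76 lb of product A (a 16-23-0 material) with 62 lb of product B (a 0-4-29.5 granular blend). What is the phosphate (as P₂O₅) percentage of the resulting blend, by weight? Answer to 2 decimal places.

Total mass = 76 + 62 = 138 lb.
P₂O₅ mass = 23%×76 + 4%×62 = 19.96 lb.
% P₂O₅ = 19.96 / 138 = 14.4638%.

14.46% P₂O₅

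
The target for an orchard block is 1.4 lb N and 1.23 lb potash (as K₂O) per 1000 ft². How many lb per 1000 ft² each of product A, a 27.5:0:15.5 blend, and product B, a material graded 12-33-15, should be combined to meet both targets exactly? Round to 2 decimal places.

2.75 lb product A, 5.35 lb product B

Per-1000 ft² balance (a = product A, b = product B):
N: 0.275·a + 0.12·b = 1.4
K₂O: 0.155·a + 0.15·b = 1.23
Solving simultaneously: a = 2.75497, b = 5.3532.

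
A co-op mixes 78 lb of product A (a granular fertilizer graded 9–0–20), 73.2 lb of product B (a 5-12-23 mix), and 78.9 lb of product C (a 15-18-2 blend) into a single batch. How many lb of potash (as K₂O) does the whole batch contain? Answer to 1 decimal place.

34.0 lb K₂O

K₂O mass = 20%×78 + 23%×73.2 + 2%×78.9 = 34.014 lb.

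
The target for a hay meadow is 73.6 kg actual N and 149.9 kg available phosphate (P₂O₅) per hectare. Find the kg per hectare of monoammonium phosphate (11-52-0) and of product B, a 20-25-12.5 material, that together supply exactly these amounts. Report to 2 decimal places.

151.37 kg monoammonium phosphate, 284.75 kg product B

Let a = kg of monoammonium phosphate, b = kg of product B (per hectare).
N: 0.11·a + 0.2·b = 73.6
P₂O₅: 0.52·a + 0.25·b = 149.9
Solving simultaneously: a = 151.373, b = 284.745.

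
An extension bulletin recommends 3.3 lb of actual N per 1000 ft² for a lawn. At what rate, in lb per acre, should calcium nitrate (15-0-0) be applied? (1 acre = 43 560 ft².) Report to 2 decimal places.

958.32 lb of product per acre

Product per 1000 ft² = 3.3 / 15% = 22 lb.
Convert to per acre: 22 × 43.56 = 958.32 lb.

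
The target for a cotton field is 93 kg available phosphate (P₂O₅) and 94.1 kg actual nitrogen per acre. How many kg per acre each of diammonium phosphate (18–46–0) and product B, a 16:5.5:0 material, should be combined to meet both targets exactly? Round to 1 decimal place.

152.3 kg diammonium phosphate, 416.7 kg product B

With a, b = kg per acre of diammonium phosphate and product B:
P₂O₅: 0.46·a + 0.055·b = 93
N: 0.18·a + 0.16·b = 94.1
Solving simultaneously: a = 152.347, b = 416.735.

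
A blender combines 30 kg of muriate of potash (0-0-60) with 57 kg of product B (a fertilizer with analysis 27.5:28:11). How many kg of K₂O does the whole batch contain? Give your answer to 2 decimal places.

K₂O mass = 60%×30 + 11%×57 = 24.27 kg.

24.27 kg K₂O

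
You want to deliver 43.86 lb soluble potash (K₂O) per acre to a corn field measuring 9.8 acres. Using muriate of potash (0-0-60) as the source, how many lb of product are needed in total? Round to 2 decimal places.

Product per acre = 43.86 / 60% = 73.1 lb.
Total product = 73.1 × 9.8 = 716.38 lb.

716.38 lb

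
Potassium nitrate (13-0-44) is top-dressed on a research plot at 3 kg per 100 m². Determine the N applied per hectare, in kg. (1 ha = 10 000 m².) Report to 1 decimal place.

39.0 kg N per hectare

nitrogen per 100 m² = 3 × 13% = 0.39 kg.
Convert to per hectare: 0.39 × 100 = 39 kg.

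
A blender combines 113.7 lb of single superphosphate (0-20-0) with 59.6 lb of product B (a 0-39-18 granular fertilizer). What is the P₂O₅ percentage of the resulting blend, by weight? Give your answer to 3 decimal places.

Total mass = 113.7 + 59.6 = 173.3 lb.
P₂O₅ mass = 20%×113.7 + 39%×59.6 = 45.984 lb.
% P₂O₅ = 45.984 / 173.3 = 26.5343%.

26.534% P₂O₅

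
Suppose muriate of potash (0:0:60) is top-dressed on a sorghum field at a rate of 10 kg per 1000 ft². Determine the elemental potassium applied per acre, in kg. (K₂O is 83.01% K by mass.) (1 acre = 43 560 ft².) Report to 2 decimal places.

K₂O per 1000 ft² = 10 × 60% = 6 kg.
Elemental K = 6 × 0.8301 = 4.9806 kg per 1000 ft².
Convert to per acre: 4.9806 × 43.56 = 216.9549 kg.

216.95 kg K per acre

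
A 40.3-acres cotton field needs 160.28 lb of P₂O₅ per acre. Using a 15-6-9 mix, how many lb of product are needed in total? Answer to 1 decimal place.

107654.7 lb

Product per acre = 160.28 / 6% = 2671.33 lb.
Total product = 2671.33 × 40.3 = 107654.73 lb.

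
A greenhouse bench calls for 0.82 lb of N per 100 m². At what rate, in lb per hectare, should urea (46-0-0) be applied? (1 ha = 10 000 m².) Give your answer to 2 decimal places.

178.26 lb of product per hectare

Product per 100 m² = 0.82 / 46% = 1.78261 lb.
Convert to per hectare: 1.78261 × 100 = 178.261 lb.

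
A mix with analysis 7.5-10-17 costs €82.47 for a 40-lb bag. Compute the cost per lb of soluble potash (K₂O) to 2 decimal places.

€12.13 per lb K₂O

K₂O in bag = 40 × 17% = 6.8 lb.
Cost per lb K₂O = €82.47 / 6.8 = €12.1279.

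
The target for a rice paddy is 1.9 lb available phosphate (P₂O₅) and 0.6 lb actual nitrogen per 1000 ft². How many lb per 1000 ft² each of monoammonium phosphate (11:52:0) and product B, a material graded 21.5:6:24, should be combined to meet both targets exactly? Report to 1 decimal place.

3.5 lb monoammonium phosphate, 1.0 lb product B

Let a = lb of monoammonium phosphate, b = lb of product B (per 1000 ft²).
P₂O₅: 0.52·a + 0.06·b = 1.9
N: 0.11·a + 0.215·b = 0.6
From row1: a = (1.9 − 0.06·b) / 0.52.
Into row2: 0.11·(1.9 − 0.06·b)/0.52 + 0.215·b = 0.6 → b = 0.979087, a = 3.54087.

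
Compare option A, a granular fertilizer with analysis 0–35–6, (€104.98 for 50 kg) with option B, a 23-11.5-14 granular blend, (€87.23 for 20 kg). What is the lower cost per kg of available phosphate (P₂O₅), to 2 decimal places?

€6.00 per kg P₂O₅ (option A)

option A: P₂O₅ per bag = 50 × 35% = 17.5 kg; cost = 104.98 / 17.5 = €5.9989/kg P₂O₅.
option B: P₂O₅ per bag = 20 × 11.5% = 2.3 kg; cost = 87.23 / 2.3 = €37.9261/kg P₂O₅.
option A is cheaper.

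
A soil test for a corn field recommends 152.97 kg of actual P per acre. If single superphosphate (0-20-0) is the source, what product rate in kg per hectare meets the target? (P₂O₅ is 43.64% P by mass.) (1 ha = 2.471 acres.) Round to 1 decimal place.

4330.8 kg of product per hectare

As P₂O₅: 152.97 / 0.4364 = 350.527 kg per acre.
Product per acre = 350.527 / 20% = 1752.64 kg.
Convert to per hectare: 1752.64 × 2.471 = 4330.76 kg.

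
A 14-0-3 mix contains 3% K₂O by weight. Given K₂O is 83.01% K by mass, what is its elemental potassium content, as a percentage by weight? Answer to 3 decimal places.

2.490% K

%K = 3 × 0.8301 = 2.4903%.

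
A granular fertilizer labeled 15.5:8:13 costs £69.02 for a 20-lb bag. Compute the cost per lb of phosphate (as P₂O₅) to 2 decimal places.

P₂O₅ in bag = 20 × 8% = 1.6 lb.
Cost per lb P₂O₅ = £69.02 / 1.6 = £43.1375.

£43.14 per lb P₂O₅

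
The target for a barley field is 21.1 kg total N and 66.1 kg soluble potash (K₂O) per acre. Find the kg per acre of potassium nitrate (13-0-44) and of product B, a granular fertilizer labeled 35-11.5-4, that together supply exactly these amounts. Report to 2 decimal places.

With a, b = kg per acre of potassium nitrate and product B:
N: 0.13·a + 0.35·b = 21.1
K₂O: 0.44·a + 0.04·b = 66.1
Solving simultaneously: a = 149.805, b = 4.64382.

149.81 kg potassium nitrate, 4.64 kg product B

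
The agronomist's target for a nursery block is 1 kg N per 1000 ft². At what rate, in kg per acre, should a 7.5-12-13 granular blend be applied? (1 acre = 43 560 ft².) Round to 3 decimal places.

Product per 1000 ft² = 1 / 7.5% = 13.3333 kg.
Convert to per acre: 13.3333 × 43.56 = 580.8 kg.

580.800 kg of product per acre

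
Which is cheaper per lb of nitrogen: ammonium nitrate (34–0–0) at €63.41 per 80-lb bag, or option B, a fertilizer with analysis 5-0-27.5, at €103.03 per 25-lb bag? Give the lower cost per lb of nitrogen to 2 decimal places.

ammonium nitrate: N per bag = 80 × 34% = 27.2 lb; cost = 63.41 / 27.2 = €2.3312/lb N.
option B: N per bag = 25 × 5% = 1.25 lb; cost = 103.03 / 1.25 = €82.4240/lb N.
ammonium nitrate is cheaper.

€2.33 per lb N (ammonium nitrate)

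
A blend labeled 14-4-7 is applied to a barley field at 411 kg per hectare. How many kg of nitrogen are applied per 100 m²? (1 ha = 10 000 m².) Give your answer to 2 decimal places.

0.58 kg N per hundred sq m

nitrogen per hectare = 411 × 14% = 57.54 kg.
Convert to per 100 m²: 57.54 × 0.01 = 0.5754 kg.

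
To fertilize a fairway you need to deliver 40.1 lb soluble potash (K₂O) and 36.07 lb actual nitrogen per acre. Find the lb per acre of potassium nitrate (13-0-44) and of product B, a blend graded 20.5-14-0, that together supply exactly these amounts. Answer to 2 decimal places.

91.14 lb potassium nitrate, 118.16 lb product B

Let a = lb of potassium nitrate, b = lb of product B (per acre).
K₂O: 0.44·a + 0·b = 40.1
N: 0.13·a + 0.205·b = 36.07
Eliminate a: (row1) − 0.44/0.13·(row2) → -0.693846·b = -81.9831, so b = 118.157.
Back-substitute: a = (40.1 − 0·118.157) / 0.44 = 91.1364.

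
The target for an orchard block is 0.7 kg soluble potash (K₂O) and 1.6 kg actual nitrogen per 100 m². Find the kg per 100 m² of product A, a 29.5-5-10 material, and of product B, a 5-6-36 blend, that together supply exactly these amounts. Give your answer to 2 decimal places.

With a, b = kg per 100 m² of product A and product B:
K₂O: 0.1·a + 0.36·b = 0.7
N: 0.295·a + 0.05·b = 1.6
From row1: a = (0.7 − 0.36·b) / 0.1.
Into row2: 0.295·(0.7 − 0.36·b)/0.1 + 0.05·b = 1.6 → b = 0.459486, a = 5.34585.

5.35 kg product A, 0.46 kg product B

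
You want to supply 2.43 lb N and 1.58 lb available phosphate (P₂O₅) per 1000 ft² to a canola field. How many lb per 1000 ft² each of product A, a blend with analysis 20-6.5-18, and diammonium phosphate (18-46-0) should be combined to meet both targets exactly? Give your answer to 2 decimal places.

With a, b = lb per 1000 ft² of product A and diammonium phosphate:
N: 0.2·a + 0.18·b = 2.43
P₂O₅: 0.065·a + 0.46·b = 1.58
Solving simultaneously: a = 10.3786, b = 1.96824.

10.38 lb product A, 1.97 lb diammonium phosphate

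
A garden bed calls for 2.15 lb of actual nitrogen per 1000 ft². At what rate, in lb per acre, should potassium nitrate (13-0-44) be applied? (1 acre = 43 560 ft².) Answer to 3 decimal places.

Product per 1000 ft² = 2.15 / 13% = 16.5385 lb.
Convert to per acre: 16.5385 × 43.56 = 720.4154 lb.

720.415 lb of product per acre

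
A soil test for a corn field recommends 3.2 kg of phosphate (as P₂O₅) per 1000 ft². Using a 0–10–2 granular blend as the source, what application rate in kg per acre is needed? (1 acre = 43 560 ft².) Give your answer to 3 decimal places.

Product per 1000 ft² = 3.2 / 10% = 32 kg.
Convert to per acre: 32 × 43.56 = 1393.92 kg.

1393.920 kg of product per acre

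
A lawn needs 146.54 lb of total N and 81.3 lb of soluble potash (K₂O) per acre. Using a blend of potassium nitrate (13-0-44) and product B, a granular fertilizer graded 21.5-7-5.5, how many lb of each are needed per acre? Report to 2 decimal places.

Let a = lb of potassium nitrate, b = lb of product B (per acre).
N: 0.13·a + 0.215·b = 146.54
K₂O: 0.44·a + 0.055·b = 81.3
Solving simultaneously: a = 107.716, b = 616.451.

107.72 lb potassium nitrate, 616.45 lb product B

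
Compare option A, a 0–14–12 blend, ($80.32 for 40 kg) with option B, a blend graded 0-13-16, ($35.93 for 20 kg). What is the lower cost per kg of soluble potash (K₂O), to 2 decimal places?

$11.23 per kg K₂O (option B)

option A: K₂O per bag = 40 × 12% = 4.8 kg; cost = 80.32 / 4.8 = $16.7333/kg K₂O.
option B: K₂O per bag = 20 × 16% = 3.2 kg; cost = 35.93 / 3.2 = $11.2281/kg K₂O.
option B is cheaper.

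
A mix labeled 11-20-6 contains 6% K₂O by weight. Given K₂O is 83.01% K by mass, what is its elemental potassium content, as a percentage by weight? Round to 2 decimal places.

4.98% K

%K = 6 × 0.8301 = 4.9806%.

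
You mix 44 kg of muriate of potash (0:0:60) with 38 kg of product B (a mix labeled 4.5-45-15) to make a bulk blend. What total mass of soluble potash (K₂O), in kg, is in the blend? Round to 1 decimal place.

K₂O mass = 60%×44 + 15%×38 = 32.1 kg.

32.1 kg K₂O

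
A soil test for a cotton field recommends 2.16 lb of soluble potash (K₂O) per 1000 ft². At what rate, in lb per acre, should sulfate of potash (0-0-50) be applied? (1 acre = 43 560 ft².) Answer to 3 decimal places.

Product per 1000 ft² = 2.16 / 50% = 4.32 lb.
Convert to per acre: 4.32 × 43.56 = 188.1792 lb.

188.179 lb of product per acre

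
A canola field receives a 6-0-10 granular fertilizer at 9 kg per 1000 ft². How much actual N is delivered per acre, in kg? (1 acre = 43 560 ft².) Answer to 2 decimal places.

23.52 kg N per acre

nitrogen per 1000 ft² = 9 × 6% = 0.54 kg.
Convert to per acre: 0.54 × 43.56 = 23.5224 kg.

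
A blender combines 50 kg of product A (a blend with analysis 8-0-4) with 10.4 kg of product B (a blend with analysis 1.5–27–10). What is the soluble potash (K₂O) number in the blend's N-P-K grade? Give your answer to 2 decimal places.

5.03% K₂O

Total mass = 50 + 10.4 = 60.4 kg.
K₂O mass = 4%×50 + 10%×10.4 = 3.04 kg.
% K₂O = 3.04 / 60.4 = 5.03311%.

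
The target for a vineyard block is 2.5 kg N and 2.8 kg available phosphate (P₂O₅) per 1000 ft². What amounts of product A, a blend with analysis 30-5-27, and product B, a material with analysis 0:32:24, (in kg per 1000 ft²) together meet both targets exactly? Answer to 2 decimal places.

8.33 kg product A, 7.45 kg product B

Let a = kg of product A, b = kg of product B (per 1000 ft²).
N: 0.3·a + 0·b = 2.5
P₂O₅: 0.05·a + 0.32·b = 2.8
Solving simultaneously: a = 8.33333, b = 7.44792.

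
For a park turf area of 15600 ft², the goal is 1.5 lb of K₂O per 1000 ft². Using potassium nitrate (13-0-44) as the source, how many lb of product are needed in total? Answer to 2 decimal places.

Product per 1000 ft² = 1.5 / 44% = 3.40909 lb.
Total product = 3.40909 × 15600 / 1000 = 53.1818 lb.

53.18 lb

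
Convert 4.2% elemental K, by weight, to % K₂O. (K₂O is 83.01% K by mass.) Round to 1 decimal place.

%K₂O = 4.2 / 0.8301 = 5.05963%.

5.1% K₂O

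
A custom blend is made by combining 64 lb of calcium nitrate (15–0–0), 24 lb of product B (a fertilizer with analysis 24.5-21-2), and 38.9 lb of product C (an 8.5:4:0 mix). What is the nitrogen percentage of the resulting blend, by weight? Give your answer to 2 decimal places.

Total mass = 64 + 24 + 38.9 = 126.9 lb.
N mass = 15%×64 + 24.5%×24 + 8.5%×38.9 = 18.7865 lb.
% N = 18.7865 / 126.9 = 14.8042%.

14.80% N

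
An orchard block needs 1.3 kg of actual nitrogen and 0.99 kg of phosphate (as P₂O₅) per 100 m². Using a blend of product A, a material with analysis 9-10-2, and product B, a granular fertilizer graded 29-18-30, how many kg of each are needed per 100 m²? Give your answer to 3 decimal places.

With a, b = kg per 100 m² of product A and product B:
N: 0.09·a + 0.29·b = 1.3
P₂O₅: 0.1·a + 0.18·b = 0.99
From row1: a = (1.3 − 0.29·b) / 0.09.
Into row2: 0.1·(1.3 − 0.29·b)/0.09 + 0.18·b = 0.99 → b = 3.19531, a = 4.14844.

4.148 kg product A, 3.195 kg product B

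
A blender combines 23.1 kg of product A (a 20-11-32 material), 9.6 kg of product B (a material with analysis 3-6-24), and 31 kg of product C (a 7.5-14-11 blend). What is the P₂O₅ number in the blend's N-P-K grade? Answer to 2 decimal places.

11.71% P₂O₅

Total mass = 23.1 + 9.6 + 31 = 63.7 kg.
P₂O₅ mass = 11%×23.1 + 6%×9.6 + 14%×31 = 7.457 kg.
% P₂O₅ = 7.457 / 63.7 = 11.7064%.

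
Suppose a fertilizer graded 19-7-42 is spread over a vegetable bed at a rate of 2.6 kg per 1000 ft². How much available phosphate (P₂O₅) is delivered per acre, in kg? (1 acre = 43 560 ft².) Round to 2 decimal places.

7.93 kg P₂O₅ per acre

P₂O₅ per 1000 ft² = 2.6 × 7% = 0.182 kg.
Convert to per acre: 0.182 × 43.56 = 7.92792 kg.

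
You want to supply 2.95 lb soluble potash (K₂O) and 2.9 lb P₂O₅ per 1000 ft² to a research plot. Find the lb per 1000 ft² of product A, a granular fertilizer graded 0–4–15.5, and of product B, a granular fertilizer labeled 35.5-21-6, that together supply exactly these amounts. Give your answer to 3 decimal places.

14.776 lb product A, 10.995 lb product B

With a, b = lb per 1000 ft² of product A and product B:
K₂O: 0.155·a + 0.06·b = 2.95
P₂O₅: 0.04·a + 0.21·b = 2.9
From row1: a = (2.95 − 0.06·b) / 0.155.
Into row2: 0.04·(2.95 − 0.06·b)/0.155 + 0.21·b = 2.9 → b = 10.99502, a = 14.7761.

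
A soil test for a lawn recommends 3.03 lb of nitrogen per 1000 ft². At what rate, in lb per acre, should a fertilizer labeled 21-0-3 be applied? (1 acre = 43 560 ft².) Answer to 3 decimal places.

Product per 1000 ft² = 3.03 / 21% = 14.4286 lb.
Convert to per acre: 14.4286 × 43.56 = 628.5086 lb.

628.509 lb of product per acre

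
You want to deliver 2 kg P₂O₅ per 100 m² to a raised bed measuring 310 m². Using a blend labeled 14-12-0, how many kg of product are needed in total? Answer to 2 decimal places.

51.67 kg

Product per 100 m² = 2 / 12% = 16.6667 kg.
Total product = 16.6667 × 310 / 100 = 51.6667 kg.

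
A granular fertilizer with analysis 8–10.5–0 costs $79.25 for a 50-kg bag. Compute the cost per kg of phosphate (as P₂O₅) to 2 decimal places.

P₂O₅ in bag = 50 × 10.5% = 5.25 kg.
Cost per kg P₂O₅ = $79.25 / 5.25 = $15.0952.

$15.10 per kg P₂O₅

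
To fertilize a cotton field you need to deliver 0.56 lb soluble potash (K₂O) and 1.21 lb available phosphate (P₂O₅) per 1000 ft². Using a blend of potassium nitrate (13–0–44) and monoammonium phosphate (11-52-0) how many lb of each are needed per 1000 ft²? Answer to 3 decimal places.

1.273 lb potassium nitrate, 2.327 lb monoammonium phosphate

Let a = lb of potassium nitrate, b = lb of monoammonium phosphate (per 1000 ft²).
K₂O: 0.44·a + 0·b = 0.56
P₂O₅: 0·a + 0.52·b = 1.21
Solving simultaneously: a = 1.27273, b = 2.32692.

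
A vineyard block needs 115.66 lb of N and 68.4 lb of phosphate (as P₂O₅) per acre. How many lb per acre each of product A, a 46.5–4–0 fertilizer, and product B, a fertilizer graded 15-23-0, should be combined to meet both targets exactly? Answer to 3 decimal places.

161.880 lb product A, 269.238 lb product B

With a, b = lb per acre of product A and product B:
N: 0.465·a + 0.15·b = 115.66
P₂O₅: 0.04·a + 0.23·b = 68.4
Eliminate a: (row1) − 0.465/0.04·(row2) → -2.52375·b = -679.49, so b = 269.2382.
Back-substitute: a = (115.66 − 0.15·269.2382) / 0.465 = 161.8801.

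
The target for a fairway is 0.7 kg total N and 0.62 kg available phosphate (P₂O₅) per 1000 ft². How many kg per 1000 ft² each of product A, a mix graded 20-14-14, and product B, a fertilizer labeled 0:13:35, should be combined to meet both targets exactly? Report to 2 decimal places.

3.50 kg product A, 1.00 kg product B

Per-1000 ft² balance (a = product A, b = product B):
N: 0.2·a + 0·b = 0.7
P₂O₅: 0.14·a + 0.13·b = 0.62
Solving simultaneously: a = 3.5, b = 1.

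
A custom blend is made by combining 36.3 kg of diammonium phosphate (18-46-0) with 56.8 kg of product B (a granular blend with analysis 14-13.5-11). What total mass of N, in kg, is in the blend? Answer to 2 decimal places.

N mass = 18%×36.3 + 14%×56.8 = 14.486 kg.

14.49 kg N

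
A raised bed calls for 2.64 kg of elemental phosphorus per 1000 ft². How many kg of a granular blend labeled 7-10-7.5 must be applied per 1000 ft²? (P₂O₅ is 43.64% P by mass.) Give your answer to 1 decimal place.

As P₂O₅: 2.64 / 0.4364 = 6.0495 kg per 1000 ft².
Product per 1000 ft² = 6.0495 / 10% = 60.495 kg.

60.5 kg of product per thousand sq ft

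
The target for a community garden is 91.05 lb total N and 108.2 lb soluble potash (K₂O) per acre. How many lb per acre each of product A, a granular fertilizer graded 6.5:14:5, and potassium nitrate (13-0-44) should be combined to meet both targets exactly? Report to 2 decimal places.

1176.29 lb product A, 112.24 lb potassium nitrate

Per-acre balance (a = product A, b = potassium nitrate):
N: 0.065·a + 0.13·b = 91.05
K₂O: 0.05·a + 0.44·b = 108.2
Eliminate a: (row1) − 0.065/0.05·(row2) → -0.442·b = -49.61, so b = 112.2398.
Back-substitute: a = (91.05 − 0.13·112.2398) / 0.065 = 1176.2896.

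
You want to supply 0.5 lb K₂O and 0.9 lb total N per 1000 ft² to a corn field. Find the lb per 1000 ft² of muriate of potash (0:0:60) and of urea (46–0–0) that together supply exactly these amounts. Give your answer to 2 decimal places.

Per-1000 ft² balance (a = muriate of potash, b = urea):
K₂O: 0.6·a + 0·b = 0.5
N: 0·a + 0.46·b = 0.9
Solving simultaneously: a = 0.833333, b = 1.95652.

0.83 lb muriate of potash, 1.96 lb urea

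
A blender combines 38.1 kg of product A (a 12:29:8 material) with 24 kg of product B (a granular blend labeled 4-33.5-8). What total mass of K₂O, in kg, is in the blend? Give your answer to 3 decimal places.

4.968 kg K₂O

K₂O mass = 8%×38.1 + 8%×24 = 4.968 kg.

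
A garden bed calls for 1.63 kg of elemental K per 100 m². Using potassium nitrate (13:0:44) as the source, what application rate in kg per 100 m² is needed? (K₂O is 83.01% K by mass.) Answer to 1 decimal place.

4.5 kg of product per hundred sq m

As K₂O: 1.63 / 0.8301 = 1.96362 kg per 100 m².
Product per 100 m² = 1.96362 / 44% = 4.46277 kg.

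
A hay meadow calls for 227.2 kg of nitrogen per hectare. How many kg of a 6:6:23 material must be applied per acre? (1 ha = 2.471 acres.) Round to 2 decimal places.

1532.44 kg of product per acre

Product per hectare = 227.2 / 6% = 3786.67 kg.
Convert to per acre: 3786.67 × 0.404694 = 1532.443 kg.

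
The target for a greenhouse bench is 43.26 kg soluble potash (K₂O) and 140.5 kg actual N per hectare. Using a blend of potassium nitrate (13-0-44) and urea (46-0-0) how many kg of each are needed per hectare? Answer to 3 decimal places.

With a, b = kg per hectare of potassium nitrate and urea:
K₂O: 0.44·a + 0·b = 43.26
N: 0.13·a + 0.46·b = 140.5
From row1: a = (43.26 − 0·b) / 0.44.
Into row2: 0.13·(43.26 − 0·b)/0.44 + 0.46·b = 140.5 → b = 277.6492, a = 98.3182.

98.318 kg potassium nitrate, 277.649 kg urea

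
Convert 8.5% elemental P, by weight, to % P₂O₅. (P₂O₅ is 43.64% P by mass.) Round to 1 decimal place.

19.5% P₂O₅

%P₂O₅ = 8.5 / 0.4364 = 19.4775%.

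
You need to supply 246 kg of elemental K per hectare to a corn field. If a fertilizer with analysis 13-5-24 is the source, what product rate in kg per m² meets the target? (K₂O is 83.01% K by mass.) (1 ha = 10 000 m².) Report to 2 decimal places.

As K₂O: 246 / 0.8301 = 296.35 kg per hectare.
Product per hectare = 296.35 / 24% = 1234.79 kg.
Convert to per m²: 1234.79 × 0.0001 = 0.123479 kg.

0.12 kg of product per sq m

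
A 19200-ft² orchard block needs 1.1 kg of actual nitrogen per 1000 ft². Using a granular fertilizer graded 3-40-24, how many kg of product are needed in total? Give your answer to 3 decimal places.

704.000 kg

Product per 1000 ft² = 1.1 / 3% = 36.6667 kg.
Total product = 36.6667 × 19200 / 1000 = 704 kg.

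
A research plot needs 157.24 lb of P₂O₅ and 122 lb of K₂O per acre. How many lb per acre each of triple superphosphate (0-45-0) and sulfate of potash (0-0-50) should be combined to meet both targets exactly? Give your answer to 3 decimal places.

349.422 lb triple superphosphate, 244.000 lb sulfate of potash

With a, b = lb per acre of triple superphosphate and sulfate of potash:
P₂O₅: 0.45·a + 0·b = 157.24
K₂O: 0·a + 0.5·b = 122
Solving simultaneously: a = 349.4222, b = 244.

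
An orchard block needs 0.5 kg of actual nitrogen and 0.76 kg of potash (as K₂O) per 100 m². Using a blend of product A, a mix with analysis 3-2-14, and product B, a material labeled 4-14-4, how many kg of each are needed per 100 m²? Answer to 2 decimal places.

2.36 kg product A, 10.73 kg product B

Let a = kg of product A, b = kg of product B (per 100 m²).
N: 0.03·a + 0.04·b = 0.5
K₂O: 0.14·a + 0.04·b = 0.76
Eliminate a: (row1) − 0.03/0.14·(row2) → 0.0314286·b = 0.337143, so b = 10.7273.
Back-substitute: a = (0.5 − 0.04·10.7273) / 0.03 = 2.36364.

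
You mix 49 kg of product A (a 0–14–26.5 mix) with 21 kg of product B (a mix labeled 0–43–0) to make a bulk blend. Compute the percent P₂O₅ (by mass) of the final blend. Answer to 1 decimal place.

Total mass = 49 + 21 = 70 kg.
P₂O₅ mass = 14%×49 + 43%×21 = 15.89 kg.
% P₂O₅ = 15.89 / 70 = 22.7%.

22.7% P₂O₅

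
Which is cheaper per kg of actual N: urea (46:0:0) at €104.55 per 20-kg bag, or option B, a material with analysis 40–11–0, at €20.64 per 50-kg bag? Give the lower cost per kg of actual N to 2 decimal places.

€1.03 per kg N (option B)

urea: N per bag = 20 × 46% = 9.2 kg; cost = 104.55 / 9.2 = €11.3641/kg N.
option B: N per bag = 50 × 40% = 20 kg; cost = 20.64 / 20 = €1.0320/kg N.
option B is cheaper.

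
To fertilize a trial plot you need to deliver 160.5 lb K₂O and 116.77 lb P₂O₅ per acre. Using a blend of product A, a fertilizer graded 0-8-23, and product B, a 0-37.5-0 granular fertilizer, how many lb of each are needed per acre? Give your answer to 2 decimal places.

697.83 lb product A, 162.52 lb product B

Per-acre balance (a = product A, b = product B):
K₂O: 0.23·a + 0·b = 160.5
P₂O₅: 0.08·a + 0.375·b = 116.77
From row1: a = (160.5 − 0·b) / 0.23.
Into row2: 0.08·(160.5 − 0·b)/0.23 + 0.375·b = 116.77 → b = 162.517, a = 697.826.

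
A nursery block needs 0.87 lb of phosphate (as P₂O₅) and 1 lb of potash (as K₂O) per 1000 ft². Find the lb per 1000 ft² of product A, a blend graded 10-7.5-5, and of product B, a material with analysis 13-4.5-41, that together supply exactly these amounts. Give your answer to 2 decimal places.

With a, b = lb per 1000 ft² of product A and product B:
P₂O₅: 0.075·a + 0.045·b = 0.87
K₂O: 0.05·a + 0.41·b = 1
Solving simultaneously: a = 10.9368, b = 1.10526.

10.94 lb product A, 1.11 lb product B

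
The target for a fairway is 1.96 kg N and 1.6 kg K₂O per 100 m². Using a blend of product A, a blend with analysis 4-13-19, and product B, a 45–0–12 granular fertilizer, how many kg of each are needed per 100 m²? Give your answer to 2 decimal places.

6.01 kg product A, 3.82 kg product B

With a, b = kg per 100 m² of product A and product B:
N: 0.04·a + 0.45·b = 1.96
K₂O: 0.19·a + 0.12·b = 1.6
Solving simultaneously: a = 6.00743, b = 3.82156.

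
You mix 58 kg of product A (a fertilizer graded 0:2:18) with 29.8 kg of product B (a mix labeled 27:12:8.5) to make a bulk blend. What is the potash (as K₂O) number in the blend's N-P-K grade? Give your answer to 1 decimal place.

Total mass = 58 + 29.8 = 87.8 kg.
K₂O mass = 18%×58 + 8.5%×29.8 = 12.973 kg.
% K₂O = 12.973 / 87.8 = 14.7756%.

14.8% K₂O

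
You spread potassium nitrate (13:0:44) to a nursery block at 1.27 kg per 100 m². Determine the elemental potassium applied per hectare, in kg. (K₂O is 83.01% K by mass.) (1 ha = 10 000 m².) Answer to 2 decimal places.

K₂O per 100 m² = 1.27 × 44% = 0.5588 kg.
Elemental K = 0.5588 × 0.8301 = 0.46386 kg per 100 m².
Convert to per hectare: 0.46386 × 100 = 46.386 kg.

46.39 kg K per hectare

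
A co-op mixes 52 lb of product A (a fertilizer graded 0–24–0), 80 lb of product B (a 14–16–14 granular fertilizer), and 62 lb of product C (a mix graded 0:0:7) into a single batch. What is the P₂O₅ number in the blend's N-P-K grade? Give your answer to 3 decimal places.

13.031% P₂O₅

Total mass = 52 + 80 + 62 = 194 lb.
P₂O₅ mass = 24%×52 + 16%×80 + 0%×62 = 25.28 lb.
% P₂O₅ = 25.28 / 194 = 13.0309%.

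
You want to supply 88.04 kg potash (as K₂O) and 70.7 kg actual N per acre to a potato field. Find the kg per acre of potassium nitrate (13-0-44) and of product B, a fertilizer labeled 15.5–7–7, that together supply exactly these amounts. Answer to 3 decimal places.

Per-acre balance (a = potassium nitrate, b = product B):
K₂O: 0.44·a + 0.07·b = 88.04
N: 0.13·a + 0.155·b = 70.7
Eliminate a: (row1) − 0.44/0.13·(row2) → -0.454615·b = -151.252, so b = 332.7039.
Back-substitute: a = (88.04 − 0.07·332.7039) / 0.44 = 147.1607.

147.161 kg potassium nitrate, 332.704 kg product B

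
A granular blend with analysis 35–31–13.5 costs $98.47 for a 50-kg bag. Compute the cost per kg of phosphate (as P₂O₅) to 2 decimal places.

P₂O₅ in bag = 50 × 31% = 15.5 kg.
Cost per kg P₂O₅ = $98.47 / 15.5 = $6.3529.

$6.35 per kg P₂O₅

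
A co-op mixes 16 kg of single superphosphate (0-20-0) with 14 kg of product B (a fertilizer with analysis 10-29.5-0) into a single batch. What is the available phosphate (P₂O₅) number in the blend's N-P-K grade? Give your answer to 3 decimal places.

Total mass = 16 + 14 = 30 kg.
P₂O₅ mass = 20%×16 + 29.5%×14 = 7.33 kg.
% P₂O₅ = 7.33 / 30 = 24.4333%.

24.433% P₂O₅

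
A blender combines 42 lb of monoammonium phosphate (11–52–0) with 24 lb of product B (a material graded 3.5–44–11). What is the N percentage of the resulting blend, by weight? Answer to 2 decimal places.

8.27% N

Total mass = 42 + 24 = 66 lb.
N mass = 11%×42 + 3.5%×24 = 5.46 lb.
% N = 5.46 / 66 = 8.27273%.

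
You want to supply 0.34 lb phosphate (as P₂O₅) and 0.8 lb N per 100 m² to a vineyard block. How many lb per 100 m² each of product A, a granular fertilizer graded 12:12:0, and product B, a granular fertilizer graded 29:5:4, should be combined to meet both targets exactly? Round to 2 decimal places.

2.03 lb product A, 1.92 lb product B

Per-100 m² balance (a = product A, b = product B):
P₂O₅: 0.12·a + 0.05·b = 0.34
N: 0.12·a + 0.29·b = 0.8
Eliminate a: (row1) − 0.12/0.12·(row2) → -0.24·b = -0.46, so b = 1.91667.
Back-substitute: a = (0.34 − 0.05·1.91667) / 0.12 = 2.03472.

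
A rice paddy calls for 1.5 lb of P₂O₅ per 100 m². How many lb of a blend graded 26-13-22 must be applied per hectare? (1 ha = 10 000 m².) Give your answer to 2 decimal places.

1153.85 lb of product per hectare

Product per 100 m² = 1.5 / 13% = 11.5385 lb.
Convert to per hectare: 11.5385 × 100 = 1153.846 lb.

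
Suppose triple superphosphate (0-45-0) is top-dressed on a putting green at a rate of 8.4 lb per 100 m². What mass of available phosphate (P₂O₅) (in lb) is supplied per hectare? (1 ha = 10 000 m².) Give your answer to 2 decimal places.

378.00 lb P₂O₅ per hectare

P₂O₅ per 100 m² = 8.4 × 45% = 3.78 lb.
Convert to per hectare: 3.78 × 100 = 378 lb.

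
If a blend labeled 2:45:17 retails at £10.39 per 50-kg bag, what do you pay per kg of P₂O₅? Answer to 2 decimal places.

P₂O₅ in bag = 50 × 45% = 22.5 kg.
Cost per kg P₂O₅ = £10.39 / 22.5 = £0.4618.

£0.46 per kg P₂O₅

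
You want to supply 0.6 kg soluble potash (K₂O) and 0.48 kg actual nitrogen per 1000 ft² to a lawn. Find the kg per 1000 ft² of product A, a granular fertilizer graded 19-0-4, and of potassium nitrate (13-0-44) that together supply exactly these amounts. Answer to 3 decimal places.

With a, b = kg per 1000 ft² of product A and potassium nitrate:
K₂O: 0.04·a + 0.44·b = 0.6
N: 0.19·a + 0.13·b = 0.48
Eliminate b: (row1) − 0.44/0.13·(row2) → -0.603077·a = -1.02462, so a = 1.69898.
Then b = (0.48 − 0.19·1.69898) / 0.13 = 1.20918.

1.699 kg product A, 1.209 kg potassium nitrate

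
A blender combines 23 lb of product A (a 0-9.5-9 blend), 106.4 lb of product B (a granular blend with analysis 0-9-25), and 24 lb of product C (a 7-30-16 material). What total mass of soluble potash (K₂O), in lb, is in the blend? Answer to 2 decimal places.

32.51 lb K₂O

K₂O mass = 9%×23 + 25%×106.4 + 16%×24 = 32.51 lb.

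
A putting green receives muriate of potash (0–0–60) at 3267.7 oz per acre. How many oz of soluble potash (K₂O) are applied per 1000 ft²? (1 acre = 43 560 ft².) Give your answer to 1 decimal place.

K₂O per acre = 3267.7 × 60% = 1960.62 oz.
Convert to per 1000 ft²: 1960.62 × 0.0229568 = 45.0096 oz.

45.0 oz K₂O per thousand sq ft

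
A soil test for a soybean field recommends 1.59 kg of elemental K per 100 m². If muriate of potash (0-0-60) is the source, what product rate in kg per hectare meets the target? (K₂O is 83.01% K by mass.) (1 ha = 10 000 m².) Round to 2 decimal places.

319.24 kg of product per hectare

As K₂O: 1.59 / 0.8301 = 1.91543 kg per 100 m².
Product per 100 m² = 1.91543 / 60% = 3.19239 kg.
Convert to per hectare: 3.19239 × 100 = 319.239 kg.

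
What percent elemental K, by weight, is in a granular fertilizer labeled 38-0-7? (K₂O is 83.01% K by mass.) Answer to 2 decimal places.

5.81% K

%K = 7 × 0.8301 = 5.8107%.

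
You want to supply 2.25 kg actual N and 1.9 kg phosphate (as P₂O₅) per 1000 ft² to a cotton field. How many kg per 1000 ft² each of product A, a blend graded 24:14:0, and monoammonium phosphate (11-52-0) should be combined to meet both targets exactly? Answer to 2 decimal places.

8.78 kg product A, 1.29 kg monoammonium phosphate

With a, b = kg per 1000 ft² of product A and monoammonium phosphate:
N: 0.24·a + 0.11·b = 2.25
P₂O₅: 0.14·a + 0.52·b = 1.9
Eliminate a: (row1) − 0.24/0.14·(row2) → -0.781429·b = -1.00714, so b = 1.28885.
Back-substitute: a = (2.25 − 0.11·1.28885) / 0.24 = 8.78428.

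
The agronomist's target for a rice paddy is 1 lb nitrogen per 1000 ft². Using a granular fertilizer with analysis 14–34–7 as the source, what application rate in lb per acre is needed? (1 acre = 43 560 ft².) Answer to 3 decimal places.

Product per 1000 ft² = 1 / 14% = 7.14286 lb.
Convert to per acre: 7.14286 × 43.56 = 311.1429 lb.

311.143 lb of product per acre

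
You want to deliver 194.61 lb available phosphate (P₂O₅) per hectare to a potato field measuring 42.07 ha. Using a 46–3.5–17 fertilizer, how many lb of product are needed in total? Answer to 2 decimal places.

233921.22 lb

Product per hectare = 194.61 / 3.5% = 5560.29 lb.
Total product = 5560.29 × 42.07 = 233921.22 lb.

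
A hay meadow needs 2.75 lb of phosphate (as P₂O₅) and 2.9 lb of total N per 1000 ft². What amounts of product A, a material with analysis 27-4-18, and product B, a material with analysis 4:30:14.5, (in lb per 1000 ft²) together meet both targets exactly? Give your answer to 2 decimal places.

Per-1000 ft² balance (a = product A, b = product B):
P₂O₅: 0.04·a + 0.3·b = 2.75
N: 0.27·a + 0.04·b = 2.9
Eliminate b: (row1) − 0.3/0.04·(row2) → -1.985·a = -19, so a = 9.57179.
Then b = (2.9 − 0.27·9.57179) / 0.04 = 7.89043.

9.57 lb product A, 7.89 lb product B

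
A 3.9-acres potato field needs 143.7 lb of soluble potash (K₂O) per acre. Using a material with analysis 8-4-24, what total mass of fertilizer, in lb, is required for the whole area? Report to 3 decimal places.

2335.125 lb

Product per acre = 143.7 / 24% = 598.75 lb.
Total product = 598.75 × 3.9 = 2335.125 lb.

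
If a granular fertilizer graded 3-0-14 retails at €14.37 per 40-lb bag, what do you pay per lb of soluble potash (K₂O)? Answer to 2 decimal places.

€2.57 per lb K₂O

K₂O in bag = 40 × 14% = 5.6 lb.
Cost per lb K₂O = €14.37 / 5.6 = €2.5661.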